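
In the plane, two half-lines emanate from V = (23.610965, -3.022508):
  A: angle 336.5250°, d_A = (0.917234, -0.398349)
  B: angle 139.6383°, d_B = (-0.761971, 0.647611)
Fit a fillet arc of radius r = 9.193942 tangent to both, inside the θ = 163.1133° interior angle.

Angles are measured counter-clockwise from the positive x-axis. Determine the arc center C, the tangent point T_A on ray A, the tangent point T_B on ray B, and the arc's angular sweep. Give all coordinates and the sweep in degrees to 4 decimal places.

center=(28.5252,4.8668) T_A=(24.8628,-3.5662) T_B=(22.5711,-2.1387) sweep=16.8867

bisector direction at 58.0817° = (0.528710,0.848802)
center distance |VC| = r/sin(θ/2) = 9.193942/sin(81.5567°) = 9.294682
C = V + |VC|·bis = (28.5252,4.8668)
T_A = V + ((C−V)·d_A)·d_A = V + 1.3648·d_A = (24.8628,-3.5662)
T_B = V + ((C−V)·d_B)·d_B = V + 1.3648·d_B = (22.5711,-2.1387)
sweep = 180° − θ = 16.8867°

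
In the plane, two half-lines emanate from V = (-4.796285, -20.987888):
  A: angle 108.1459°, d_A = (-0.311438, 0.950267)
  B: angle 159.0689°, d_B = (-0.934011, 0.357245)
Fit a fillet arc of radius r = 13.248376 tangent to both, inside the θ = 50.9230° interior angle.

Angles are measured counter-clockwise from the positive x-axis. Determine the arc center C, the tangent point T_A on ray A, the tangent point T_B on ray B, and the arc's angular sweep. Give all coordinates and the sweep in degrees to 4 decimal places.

bisector direction at 133.6074° = (-0.689713,0.724083)
center distance |VC| = r/sin(θ/2) = 13.248376/sin(25.4615°) = 30.817021
C = V + |VC|·bis = (-26.0512,1.3262)
T_A = V + ((C−V)·d_A)·d_A = V + 27.8239·d_A = (-13.4617,5.4522)
T_B = V + ((C−V)·d_B)·d_B = V + 27.8239·d_B = (-30.7841,-11.0479)
sweep = 180° − θ = 129.0770°

center=(-26.0512,1.3262) T_A=(-13.4617,5.4522) T_B=(-30.7841,-11.0479) sweep=129.0770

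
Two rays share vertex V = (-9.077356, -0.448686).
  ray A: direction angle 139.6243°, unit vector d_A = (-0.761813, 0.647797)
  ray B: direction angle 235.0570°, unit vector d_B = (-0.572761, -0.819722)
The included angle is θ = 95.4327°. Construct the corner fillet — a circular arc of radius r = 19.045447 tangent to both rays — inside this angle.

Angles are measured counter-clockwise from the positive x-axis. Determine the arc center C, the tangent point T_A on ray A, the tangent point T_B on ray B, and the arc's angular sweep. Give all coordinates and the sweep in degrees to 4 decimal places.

center=(-34.6096,-3.7379) T_A=(-22.2720,10.7712) T_B=(-18.9976,-14.6464) sweep=84.5673

bisector direction at 187.3407° = (-0.991804,-0.127768)
center distance |VC| = r/sin(θ/2) = 19.045447/sin(47.7163°) = 25.743244
C = V + |VC|·bis = (-34.6096,-3.7379)
T_A = V + ((C−V)·d_A)·d_A = V + 17.3201·d_A = (-22.2720,10.7712)
T_B = V + ((C−V)·d_B)·d_B = V + 17.3201·d_B = (-18.9976,-14.6464)
sweep = 180° − θ = 84.5673°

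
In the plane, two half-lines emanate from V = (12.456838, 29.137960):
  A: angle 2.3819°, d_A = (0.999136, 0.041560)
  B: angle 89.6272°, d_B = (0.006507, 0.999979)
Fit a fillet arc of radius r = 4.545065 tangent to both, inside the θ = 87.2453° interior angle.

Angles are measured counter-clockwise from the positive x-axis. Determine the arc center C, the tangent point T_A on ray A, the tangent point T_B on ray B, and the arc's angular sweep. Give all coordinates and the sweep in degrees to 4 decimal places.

center=(17.0328,33.8773) T_A=(17.2217,29.3362) T_B=(12.4879,33.9069) sweep=92.7547

bisector direction at 46.0045° = (0.694601,0.719395)
center distance |VC| = r/sin(θ/2) = 4.545065/sin(43.6227°) = 6.587950
C = V + |VC|·bis = (17.0328,33.8773)
T_A = V + ((C−V)·d_A)·d_A = V + 4.7690·d_A = (17.2217,29.3362)
T_B = V + ((C−V)·d_B)·d_B = V + 4.7690·d_B = (12.4879,33.9069)
sweep = 180° − θ = 92.7547°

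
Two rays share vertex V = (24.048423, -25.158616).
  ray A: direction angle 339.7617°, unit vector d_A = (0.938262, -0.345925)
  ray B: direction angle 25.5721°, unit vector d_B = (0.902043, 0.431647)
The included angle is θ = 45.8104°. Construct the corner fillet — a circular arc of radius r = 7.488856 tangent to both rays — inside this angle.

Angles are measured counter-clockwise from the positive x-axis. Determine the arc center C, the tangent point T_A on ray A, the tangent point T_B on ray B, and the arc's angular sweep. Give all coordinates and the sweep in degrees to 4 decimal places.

center=(43.2689,-24.2633) T_A=(40.6783,-31.2898) T_B=(40.0363,-17.5081) sweep=134.1896

bisector direction at 2.6669° = (0.998917,0.046529)
center distance |VC| = r/sin(θ/2) = 7.488856/sin(22.9052°) = 19.241292
C = V + |VC|·bis = (43.2689,-24.2633)
T_A = V + ((C−V)·d_A)·d_A = V + 17.7241·d_A = (40.6783,-31.2898)
T_B = V + ((C−V)·d_B)·d_B = V + 17.7241·d_B = (40.0363,-17.5081)
sweep = 180° − θ = 134.1896°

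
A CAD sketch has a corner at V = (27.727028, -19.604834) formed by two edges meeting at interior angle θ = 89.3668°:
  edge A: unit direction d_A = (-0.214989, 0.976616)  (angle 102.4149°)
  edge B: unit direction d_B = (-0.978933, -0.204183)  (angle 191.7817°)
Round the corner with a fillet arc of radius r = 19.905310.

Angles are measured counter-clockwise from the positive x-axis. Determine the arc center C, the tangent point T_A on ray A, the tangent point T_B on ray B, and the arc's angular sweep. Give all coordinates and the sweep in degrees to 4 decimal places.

center=(3.9602,-4.2284) T_A=(23.4000,0.0511) T_B=(8.0245,-23.7143) sweep=90.6332

bisector direction at 147.0983° = (-0.839604,0.543199)
center distance |VC| = r/sin(θ/2) = 19.905310/sin(44.6834°) = 28.307208
C = V + |VC|·bis = (3.9602,-4.2284)
T_A = V + ((C−V)·d_A)·d_A = V + 20.1265·d_A = (23.4000,0.0511)
T_B = V + ((C−V)·d_B)·d_B = V + 20.1265·d_B = (8.0245,-23.7143)
sweep = 180° − θ = 90.6332°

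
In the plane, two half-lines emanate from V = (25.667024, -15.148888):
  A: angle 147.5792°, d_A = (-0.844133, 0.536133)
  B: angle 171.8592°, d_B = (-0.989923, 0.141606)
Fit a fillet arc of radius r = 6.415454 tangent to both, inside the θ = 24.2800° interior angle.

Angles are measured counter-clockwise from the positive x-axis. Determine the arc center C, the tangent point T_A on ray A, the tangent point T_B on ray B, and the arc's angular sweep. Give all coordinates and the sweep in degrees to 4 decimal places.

center=(-2.9478,-4.5748) T_A=(0.4917,0.8407) T_B=(-3.8563,-10.9257) sweep=155.7200

bisector direction at 159.7192° = (-0.938005,0.346621)
center distance |VC| = r/sin(θ/2) = 6.415454/sin(12.1400°) = 30.506036
C = V + |VC|·bis = (-2.9478,-4.5748)
T_A = V + ((C−V)·d_A)·d_A = V + 29.8238·d_A = (0.4917,0.8407)
T_B = V + ((C−V)·d_B)·d_B = V + 29.8238·d_B = (-3.8563,-10.9257)
sweep = 180° − θ = 155.7200°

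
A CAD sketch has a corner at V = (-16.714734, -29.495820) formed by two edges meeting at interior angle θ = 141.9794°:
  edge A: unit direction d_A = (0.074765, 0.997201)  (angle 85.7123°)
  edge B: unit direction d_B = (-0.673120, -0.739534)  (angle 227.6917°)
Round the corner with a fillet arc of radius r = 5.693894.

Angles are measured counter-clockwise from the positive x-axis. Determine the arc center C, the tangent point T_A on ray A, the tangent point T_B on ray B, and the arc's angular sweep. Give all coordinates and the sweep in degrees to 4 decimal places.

bisector direction at 156.7020° = (-0.918460,0.395513)
center distance |VC| = r/sin(θ/2) = 5.693894/sin(70.9897°) = 6.022353
C = V + |VC|·bis = (-22.2460,-27.1139)
T_A = V + ((C−V)·d_A)·d_A = V + 1.9617·d_A = (-16.5681,-27.5396)
T_B = V + ((C−V)·d_B)·d_B = V + 1.9617·d_B = (-18.0352,-30.9466)
sweep = 180° − θ = 38.0206°

center=(-22.2460,-27.1139) T_A=(-16.5681,-27.5396) T_B=(-18.0352,-30.9466) sweep=38.0206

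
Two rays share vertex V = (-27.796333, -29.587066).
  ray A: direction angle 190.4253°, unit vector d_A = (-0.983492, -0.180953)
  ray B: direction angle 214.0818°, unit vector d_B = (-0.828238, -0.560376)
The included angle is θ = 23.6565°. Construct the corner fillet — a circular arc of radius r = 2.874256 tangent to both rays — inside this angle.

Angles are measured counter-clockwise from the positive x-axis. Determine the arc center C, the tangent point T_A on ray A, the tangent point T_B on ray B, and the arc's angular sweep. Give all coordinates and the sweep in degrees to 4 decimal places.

center=(-40.7741,-34.8974) T_A=(-41.2942,-32.0706) T_B=(-39.1635,-37.2779) sweep=156.3435

bisector direction at 202.2536° = (-0.925517,-0.378706)
center distance |VC| = r/sin(θ/2) = 2.874256/sin(11.8283°) = 14.022220
C = V + |VC|·bis = (-40.7741,-34.8974)
T_A = V + ((C−V)·d_A)·d_A = V + 13.7245·d_A = (-41.2942,-32.0706)
T_B = V + ((C−V)·d_B)·d_B = V + 13.7245·d_B = (-39.1635,-37.2779)
sweep = 180° − θ = 156.3435°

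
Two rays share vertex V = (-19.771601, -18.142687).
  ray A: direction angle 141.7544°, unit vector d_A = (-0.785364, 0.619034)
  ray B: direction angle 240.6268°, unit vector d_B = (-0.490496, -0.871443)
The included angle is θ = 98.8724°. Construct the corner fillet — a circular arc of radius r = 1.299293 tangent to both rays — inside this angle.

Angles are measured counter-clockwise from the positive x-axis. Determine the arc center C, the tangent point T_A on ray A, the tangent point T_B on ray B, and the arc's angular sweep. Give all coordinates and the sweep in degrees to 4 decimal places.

center=(-21.4494,-18.4746) T_A=(-20.6451,-17.4542) T_B=(-20.3171,-19.1119) sweep=81.1276

bisector direction at 191.1906° = (-0.980987,-0.194073)
center distance |VC| = r/sin(θ/2) = 1.299293/sin(49.4362°) = 1.710311
C = V + |VC|·bis = (-21.4494,-18.4746)
T_A = V + ((C−V)·d_A)·d_A = V + 1.1122·d_A = (-20.6451,-17.4542)
T_B = V + ((C−V)·d_B)·d_B = V + 1.1122·d_B = (-20.3171,-19.1119)
sweep = 180° − θ = 81.1276°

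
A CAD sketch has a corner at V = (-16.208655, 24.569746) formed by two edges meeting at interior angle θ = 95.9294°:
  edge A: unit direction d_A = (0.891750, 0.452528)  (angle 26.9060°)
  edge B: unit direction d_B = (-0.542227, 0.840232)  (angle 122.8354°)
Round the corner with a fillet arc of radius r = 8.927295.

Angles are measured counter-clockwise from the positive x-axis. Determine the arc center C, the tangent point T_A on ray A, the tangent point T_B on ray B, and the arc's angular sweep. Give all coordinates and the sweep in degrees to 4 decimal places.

bisector direction at 74.8707° = (0.260998,0.965339)
center distance |VC| = r/sin(θ/2) = 8.927295/sin(47.9647°) = 12.019530
C = V + |VC|·bis = (-13.0716,36.1727)
T_A = V + ((C−V)·d_A)·d_A = V + 8.0481·d_A = (-9.0317,28.2118)
T_B = V + ((C−V)·d_B)·d_B = V + 8.0481·d_B = (-20.5726,31.3320)
sweep = 180° − θ = 84.0706°

center=(-13.0716,36.1727) T_A=(-9.0317,28.2118) T_B=(-20.5726,31.3320) sweep=84.0706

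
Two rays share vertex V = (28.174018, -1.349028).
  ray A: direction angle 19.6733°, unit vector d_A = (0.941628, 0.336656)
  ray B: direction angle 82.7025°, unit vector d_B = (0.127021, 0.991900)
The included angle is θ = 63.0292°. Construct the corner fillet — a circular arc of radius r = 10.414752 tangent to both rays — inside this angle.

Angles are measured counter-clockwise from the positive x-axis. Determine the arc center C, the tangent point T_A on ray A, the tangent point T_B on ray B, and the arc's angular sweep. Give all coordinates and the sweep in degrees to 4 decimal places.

center=(40.6619,14.1761) T_A=(44.1681,4.3693) T_B=(30.3316,15.4990) sweep=116.9708

bisector direction at 51.1879° = (0.626768,0.779206)
center distance |VC| = r/sin(θ/2) = 10.414752/sin(31.5146°) = 19.924310
C = V + |VC|·bis = (40.6619,14.1761)
T_A = V + ((C−V)·d_A)·d_A = V + 16.9856·d_A = (44.1681,4.3693)
T_B = V + ((C−V)·d_B)·d_B = V + 16.9856·d_B = (30.3316,15.4990)
sweep = 180° − θ = 116.9708°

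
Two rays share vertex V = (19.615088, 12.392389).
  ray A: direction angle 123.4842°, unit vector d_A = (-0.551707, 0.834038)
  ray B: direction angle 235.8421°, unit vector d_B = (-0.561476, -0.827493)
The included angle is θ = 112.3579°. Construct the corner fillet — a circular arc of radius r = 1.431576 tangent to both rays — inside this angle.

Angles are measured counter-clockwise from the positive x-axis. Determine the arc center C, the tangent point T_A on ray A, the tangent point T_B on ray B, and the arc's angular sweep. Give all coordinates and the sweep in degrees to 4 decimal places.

bisector direction at 179.6632° = (-0.999983,0.005879)
center distance |VC| = r/sin(θ/2) = 1.431576/sin(56.1790°) = 1.723171
C = V + |VC|·bis = (17.8919,12.4025)
T_A = V + ((C−V)·d_A)·d_A = V + 0.9591·d_A = (19.0859,13.1923)
T_B = V + ((C−V)·d_B)·d_B = V + 0.9591·d_B = (19.0766,11.5987)
sweep = 180° − θ = 67.6421°

center=(17.8919,12.4025) T_A=(19.0859,13.1923) T_B=(19.0766,11.5987) sweep=67.6421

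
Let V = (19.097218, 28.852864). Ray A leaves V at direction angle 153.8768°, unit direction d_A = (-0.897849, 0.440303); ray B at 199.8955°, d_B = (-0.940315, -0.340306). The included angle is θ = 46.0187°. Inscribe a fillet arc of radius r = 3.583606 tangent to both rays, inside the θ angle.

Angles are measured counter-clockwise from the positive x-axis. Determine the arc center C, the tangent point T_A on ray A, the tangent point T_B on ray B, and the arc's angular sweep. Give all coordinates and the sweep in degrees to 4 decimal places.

bisector direction at 176.8862° = (-0.998524,0.054320)
center distance |VC| = r/sin(θ/2) = 3.583606/sin(23.0094°) = 9.168015
C = V + |VC|·bis = (9.9427,29.3509)
T_A = V + ((C−V)·d_A)·d_A = V + 8.4386·d_A = (11.5206,32.5684)
T_B = V + ((C−V)·d_B)·d_B = V + 8.4386·d_B = (11.1623,25.9812)
sweep = 180° − θ = 133.9813°

center=(9.9427,29.3509) T_A=(11.5206,32.5684) T_B=(11.1623,25.9812) sweep=133.9813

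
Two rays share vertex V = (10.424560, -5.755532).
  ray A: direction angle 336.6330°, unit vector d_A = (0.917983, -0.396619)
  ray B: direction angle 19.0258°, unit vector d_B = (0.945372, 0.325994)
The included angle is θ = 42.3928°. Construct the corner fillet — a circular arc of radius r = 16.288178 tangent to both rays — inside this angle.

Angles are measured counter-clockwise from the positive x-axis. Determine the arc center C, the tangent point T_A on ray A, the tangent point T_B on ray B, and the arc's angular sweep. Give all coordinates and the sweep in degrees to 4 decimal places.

center=(55.4412,-7.4618) T_A=(48.9810,-22.4140) T_B=(50.1314,7.9366) sweep=137.6072

bisector direction at 357.8294° = (0.999282,-0.037875)
center distance |VC| = r/sin(θ/2) = 16.288178/sin(21.1964°) = 45.048977
C = V + |VC|·bis = (55.4412,-7.4618)
T_A = V + ((C−V)·d_A)·d_A = V + 42.0013·d_A = (48.9810,-22.4140)
T_B = V + ((C−V)·d_B)·d_B = V + 42.0013·d_B = (50.1314,7.9366)
sweep = 180° − θ = 137.6072°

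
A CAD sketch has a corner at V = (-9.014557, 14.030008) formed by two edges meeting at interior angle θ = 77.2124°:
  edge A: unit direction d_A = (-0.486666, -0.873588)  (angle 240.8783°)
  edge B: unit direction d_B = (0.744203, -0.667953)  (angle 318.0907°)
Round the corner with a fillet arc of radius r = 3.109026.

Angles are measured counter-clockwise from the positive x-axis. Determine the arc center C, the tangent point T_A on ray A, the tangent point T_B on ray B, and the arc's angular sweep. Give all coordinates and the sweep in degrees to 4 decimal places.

bisector direction at 279.4845° = (0.164781,-0.986330)
center distance |VC| = r/sin(θ/2) = 3.109026/sin(38.6062°) = 4.982700
C = V + |VC|·bis = (-8.1935,9.1154)
T_A = V + ((C−V)·d_A)·d_A = V + 3.8937·d_A = (-10.9095,10.6285)
T_B = V + ((C−V)·d_B)·d_B = V + 3.8937·d_B = (-6.1168,11.4292)
sweep = 180° − θ = 102.7876°

center=(-8.1935,9.1154) T_A=(-10.9095,10.6285) T_B=(-6.1168,11.4292) sweep=102.7876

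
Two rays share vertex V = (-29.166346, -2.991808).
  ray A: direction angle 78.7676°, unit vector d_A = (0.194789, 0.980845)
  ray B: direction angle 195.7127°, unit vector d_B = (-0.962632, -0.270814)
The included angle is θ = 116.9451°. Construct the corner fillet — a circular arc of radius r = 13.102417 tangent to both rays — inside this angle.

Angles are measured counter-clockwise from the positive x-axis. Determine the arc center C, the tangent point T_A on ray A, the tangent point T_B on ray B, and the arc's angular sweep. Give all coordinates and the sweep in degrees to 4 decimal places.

bisector direction at 137.2401° = (-0.734206,0.678927)
center distance |VC| = r/sin(θ/2) = 13.102417/sin(58.4725°) = 15.371392
C = V + |VC|·bis = (-40.4521,7.4442)
T_A = V + ((C−V)·d_A)·d_A = V + 8.0378·d_A = (-27.6007,4.8920)
T_B = V + ((C−V)·d_B)·d_B = V + 8.0378·d_B = (-36.9038,-5.1686)
sweep = 180° − θ = 63.0549°

center=(-40.4521,7.4442) T_A=(-27.6007,4.8920) T_B=(-36.9038,-5.1686) sweep=63.0549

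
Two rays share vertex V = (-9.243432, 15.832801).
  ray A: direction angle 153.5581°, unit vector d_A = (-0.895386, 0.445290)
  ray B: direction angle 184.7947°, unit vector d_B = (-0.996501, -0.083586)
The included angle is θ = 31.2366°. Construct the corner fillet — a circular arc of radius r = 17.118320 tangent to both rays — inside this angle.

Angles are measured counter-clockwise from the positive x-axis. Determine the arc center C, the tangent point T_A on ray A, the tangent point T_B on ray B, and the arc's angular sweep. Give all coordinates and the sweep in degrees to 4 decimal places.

center=(-71.6954,27.7728) T_A=(-64.0728,43.1003) T_B=(-70.2646,10.7144) sweep=148.7634

bisector direction at 169.1764° = (-0.982210,0.187786)
center distance |VC| = r/sin(θ/2) = 17.118320/sin(15.6183°) = 63.583119
C = V + |VC|·bis = (-71.6954,27.7728)
T_A = V + ((C−V)·d_A)·d_A = V + 61.2354·d_A = (-64.0728,43.1003)
T_B = V + ((C−V)·d_B)·d_B = V + 61.2354·d_B = (-70.2646,10.7144)
sweep = 180° − θ = 148.7634°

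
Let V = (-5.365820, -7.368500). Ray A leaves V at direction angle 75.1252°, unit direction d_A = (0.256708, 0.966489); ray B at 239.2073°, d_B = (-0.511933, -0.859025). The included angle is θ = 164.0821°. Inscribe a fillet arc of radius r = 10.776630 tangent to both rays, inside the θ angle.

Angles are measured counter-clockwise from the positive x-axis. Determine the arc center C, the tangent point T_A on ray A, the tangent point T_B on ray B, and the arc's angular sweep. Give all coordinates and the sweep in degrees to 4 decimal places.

bisector direction at 157.1663° = (-0.921635,0.388059)
center distance |VC| = r/sin(θ/2) = 10.776630/sin(82.0410°) = 10.881445
C = V + |VC|·bis = (-15.3945,-3.1459)
T_A = V + ((C−V)·d_A)·d_A = V + 1.5067·d_A = (-4.9790,-5.9123)
T_B = V + ((C−V)·d_B)·d_B = V + 1.5067·d_B = (-6.1371,-8.6628)
sweep = 180° − θ = 15.9179°

center=(-15.3945,-3.1459) T_A=(-4.9790,-5.9123) T_B=(-6.1371,-8.6628) sweep=15.9179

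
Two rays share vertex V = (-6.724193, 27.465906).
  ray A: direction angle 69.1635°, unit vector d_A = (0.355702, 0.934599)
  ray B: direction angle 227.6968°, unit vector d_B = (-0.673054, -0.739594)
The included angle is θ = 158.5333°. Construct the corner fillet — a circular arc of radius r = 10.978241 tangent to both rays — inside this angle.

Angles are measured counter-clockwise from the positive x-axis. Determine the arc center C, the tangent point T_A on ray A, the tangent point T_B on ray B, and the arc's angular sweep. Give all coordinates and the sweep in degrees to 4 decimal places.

bisector direction at 148.4301° = (-0.852003,0.523538)
center distance |VC| = r/sin(θ/2) = 10.978241/sin(79.2666°) = 11.173730
C = V + |VC|·bis = (-16.2442,33.3158)
T_A = V + ((C−V)·d_A)·d_A = V + 2.0810·d_A = (-5.9840,29.4108)
T_B = V + ((C−V)·d_B)·d_B = V + 2.0810·d_B = (-8.1248,25.9268)
sweep = 180° − θ = 21.4667°

center=(-16.2442,33.3158) T_A=(-5.9840,29.4108) T_B=(-8.1248,25.9268) sweep=21.4667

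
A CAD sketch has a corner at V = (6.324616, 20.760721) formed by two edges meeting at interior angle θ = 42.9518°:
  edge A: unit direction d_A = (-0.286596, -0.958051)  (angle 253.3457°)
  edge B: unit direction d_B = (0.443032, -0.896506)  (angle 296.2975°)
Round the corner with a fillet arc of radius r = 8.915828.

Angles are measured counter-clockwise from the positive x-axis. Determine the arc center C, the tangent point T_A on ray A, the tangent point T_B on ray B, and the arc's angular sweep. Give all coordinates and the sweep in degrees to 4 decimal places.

bisector direction at 274.8216° = (0.084054,-0.996461)
center distance |VC| = r/sin(θ/2) = 8.915828/sin(21.4759°) = 24.352877
C = V + |VC|·bis = (8.3716,-3.5060)
T_A = V + ((C−V)·d_A)·d_A = V + 22.6621·d_A = (-0.1703,-0.9507)
T_B = V + ((C−V)·d_B)·d_B = V + 22.6621·d_B = (16.3647,0.4440)
sweep = 180° − θ = 137.0482°

center=(8.3716,-3.5060) T_A=(-0.1703,-0.9507) T_B=(16.3647,0.4440) sweep=137.0482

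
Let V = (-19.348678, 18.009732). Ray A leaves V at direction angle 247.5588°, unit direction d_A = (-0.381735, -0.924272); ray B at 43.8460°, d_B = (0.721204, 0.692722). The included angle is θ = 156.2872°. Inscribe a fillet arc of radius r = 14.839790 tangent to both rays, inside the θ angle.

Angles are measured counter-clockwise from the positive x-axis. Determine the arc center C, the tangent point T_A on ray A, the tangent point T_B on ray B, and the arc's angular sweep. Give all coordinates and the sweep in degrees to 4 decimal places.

bisector direction at 325.7024° = (0.826122,-0.563491)
center distance |VC| = r/sin(θ/2) = 14.839790/sin(78.1436°) = 15.163289
C = V + |VC|·bis = (-6.8220,9.4653)
T_A = V + ((C−V)·d_A)·d_A = V + 3.1154·d_A = (-20.5380,15.1302)
T_B = V + ((C−V)·d_B)·d_B = V + 3.1154·d_B = (-17.1018,20.1679)
sweep = 180° − θ = 23.7128°

center=(-6.8220,9.4653) T_A=(-20.5380,15.1302) T_B=(-17.1018,20.1679) sweep=23.7128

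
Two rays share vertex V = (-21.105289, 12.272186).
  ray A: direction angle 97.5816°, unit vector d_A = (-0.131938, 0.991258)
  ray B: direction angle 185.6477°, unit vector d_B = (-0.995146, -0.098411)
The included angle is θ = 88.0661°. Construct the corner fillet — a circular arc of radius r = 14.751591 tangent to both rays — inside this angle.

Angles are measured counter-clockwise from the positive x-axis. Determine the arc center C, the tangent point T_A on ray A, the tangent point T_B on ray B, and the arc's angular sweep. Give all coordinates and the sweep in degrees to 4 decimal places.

bisector direction at 141.6147° = (-0.783852,0.620947)
center distance |VC| = r/sin(θ/2) = 14.751591/sin(44.0331°) = 21.223076
C = V + |VC|·bis = (-37.7410,25.4506)
T_A = V + ((C−V)·d_A)·d_A = V + 15.2581·d_A = (-23.1184,27.3969)
T_B = V + ((C−V)·d_B)·d_B = V + 15.2581·d_B = (-36.2893,10.7706)
sweep = 180° − θ = 91.9339°

center=(-37.7410,25.4506) T_A=(-23.1184,27.3969) T_B=(-36.2893,10.7706) sweep=91.9339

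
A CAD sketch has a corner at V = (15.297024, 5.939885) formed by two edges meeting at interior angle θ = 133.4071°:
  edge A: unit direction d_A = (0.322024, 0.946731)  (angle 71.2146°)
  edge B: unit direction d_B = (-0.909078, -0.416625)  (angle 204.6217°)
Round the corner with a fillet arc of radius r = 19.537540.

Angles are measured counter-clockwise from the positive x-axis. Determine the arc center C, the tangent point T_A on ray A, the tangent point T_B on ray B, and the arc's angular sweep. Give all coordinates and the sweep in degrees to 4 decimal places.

center=(-0.4907,20.1961) T_A=(18.0061,13.9045) T_B=(7.6492,2.4349) sweep=46.5929

bisector direction at 137.9181° = (-0.742188,0.670192)
center distance |VC| = r/sin(θ/2) = 19.537540/sin(66.7036°) = 21.271812
C = V + |VC|·bis = (-0.4907,20.1961)
T_A = V + ((C−V)·d_A)·d_A = V + 8.4128·d_A = (18.0061,13.9045)
T_B = V + ((C−V)·d_B)·d_B = V + 8.4128·d_B = (7.6492,2.4349)
sweep = 180° − θ = 46.5929°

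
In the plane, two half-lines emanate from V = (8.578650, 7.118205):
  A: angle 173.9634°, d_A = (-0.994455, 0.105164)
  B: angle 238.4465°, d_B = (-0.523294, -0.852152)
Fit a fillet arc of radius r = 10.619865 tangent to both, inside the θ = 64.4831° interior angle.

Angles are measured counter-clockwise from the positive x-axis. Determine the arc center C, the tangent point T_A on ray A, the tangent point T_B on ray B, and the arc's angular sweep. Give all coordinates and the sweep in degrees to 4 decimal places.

center=(-9.2818,-1.6721) T_A=(-8.1650,8.8888) T_B=(-0.2320,-7.2295) sweep=115.5169

bisector direction at 206.2049° = (-0.897220,-0.441583)
center distance |VC| = r/sin(θ/2) = 10.619865/sin(32.2415°) = 19.906408
C = V + |VC|·bis = (-9.2818,-1.6721)
T_A = V + ((C−V)·d_A)·d_A = V + 16.8370·d_A = (-8.1650,8.8888)
T_B = V + ((C−V)·d_B)·d_B = V + 16.8370·d_B = (-0.2320,-7.2295)
sweep = 180° − θ = 115.5169°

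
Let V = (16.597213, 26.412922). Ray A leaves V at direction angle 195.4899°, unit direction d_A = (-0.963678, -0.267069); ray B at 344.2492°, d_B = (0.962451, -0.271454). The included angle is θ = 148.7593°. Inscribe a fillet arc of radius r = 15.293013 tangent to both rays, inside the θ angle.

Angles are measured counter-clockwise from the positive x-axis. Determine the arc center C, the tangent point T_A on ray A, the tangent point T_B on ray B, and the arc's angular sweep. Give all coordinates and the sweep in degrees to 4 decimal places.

bisector direction at 269.8696° = (-0.002277,-0.999997)
center distance |VC| = r/sin(θ/2) = 15.293013/sin(74.3796°) = 15.879490
C = V + |VC|·bis = (16.5611,10.5335)
T_A = V + ((C−V)·d_A)·d_A = V + 4.2757·d_A = (12.4768,25.2710)
T_B = V + ((C−V)·d_B)·d_B = V + 4.2757·d_B = (20.7124,25.2523)
sweep = 180° − θ = 31.2407°

center=(16.5611,10.5335) T_A=(12.4768,25.2710) T_B=(20.7124,25.2523) sweep=31.2407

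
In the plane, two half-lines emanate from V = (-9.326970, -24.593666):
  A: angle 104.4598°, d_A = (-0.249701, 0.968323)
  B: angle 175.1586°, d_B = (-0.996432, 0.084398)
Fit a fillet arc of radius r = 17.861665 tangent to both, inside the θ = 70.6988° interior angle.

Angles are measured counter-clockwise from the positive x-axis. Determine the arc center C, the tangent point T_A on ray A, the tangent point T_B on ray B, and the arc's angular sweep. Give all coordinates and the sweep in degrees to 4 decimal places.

bisector direction at 139.8092° = (-0.763900,0.645335)
center distance |VC| = r/sin(θ/2) = 17.861665/sin(35.3494°) = 30.872566
C = V + |VC|·bis = (-32.9105,-4.6705)
T_A = V + ((C−V)·d_A)·d_A = V + 25.1809·d_A = (-15.6147,-0.2104)
T_B = V + ((C−V)·d_B)·d_B = V + 25.1809·d_B = (-34.4180,-22.4685)
sweep = 180° − θ = 109.3012°

center=(-32.9105,-4.6705) T_A=(-15.6147,-0.2104) T_B=(-34.4180,-22.4685) sweep=109.3012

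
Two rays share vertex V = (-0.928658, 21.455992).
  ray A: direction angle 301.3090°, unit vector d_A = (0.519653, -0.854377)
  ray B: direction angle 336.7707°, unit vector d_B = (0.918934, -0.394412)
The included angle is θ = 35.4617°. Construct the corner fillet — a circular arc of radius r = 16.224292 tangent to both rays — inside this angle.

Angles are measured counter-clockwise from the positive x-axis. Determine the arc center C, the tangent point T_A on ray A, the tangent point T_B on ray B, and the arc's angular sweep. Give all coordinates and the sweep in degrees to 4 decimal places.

center=(39.3018,-13.4667) T_A=(25.4402,-21.8977) T_B=(45.7009,1.4423) sweep=144.5383

bisector direction at 319.0399° = (0.755166,-0.655534)
center distance |VC| = r/sin(θ/2) = 16.224292/sin(17.7309°) = 53.273706
C = V + |VC|·bis = (39.3018,-13.4667)
T_A = V + ((C−V)·d_A)·d_A = V + 50.7431·d_A = (25.4402,-21.8977)
T_B = V + ((C−V)·d_B)·d_B = V + 50.7431·d_B = (45.7009,1.4423)
sweep = 180° − θ = 144.5383°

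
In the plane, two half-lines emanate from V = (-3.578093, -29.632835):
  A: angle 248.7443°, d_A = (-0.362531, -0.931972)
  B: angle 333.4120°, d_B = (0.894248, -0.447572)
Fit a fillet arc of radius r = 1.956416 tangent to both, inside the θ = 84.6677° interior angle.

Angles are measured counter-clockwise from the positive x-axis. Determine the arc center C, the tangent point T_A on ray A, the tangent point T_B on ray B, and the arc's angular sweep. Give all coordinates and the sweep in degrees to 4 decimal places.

center=(-2.5333,-32.3435) T_A=(-4.3566,-31.6343) T_B=(-1.6577,-30.5940) sweep=95.3323

bisector direction at 291.0782° = (0.359641,-0.933091)
center distance |VC| = r/sin(θ/2) = 1.956416/sin(42.3338°) = 2.905068
C = V + |VC|·bis = (-2.5333,-32.3435)
T_A = V + ((C−V)·d_A)·d_A = V + 2.1475·d_A = (-4.3566,-31.6343)
T_B = V + ((C−V)·d_B)·d_B = V + 2.1475·d_B = (-1.6577,-30.5940)
sweep = 180° − θ = 95.3323°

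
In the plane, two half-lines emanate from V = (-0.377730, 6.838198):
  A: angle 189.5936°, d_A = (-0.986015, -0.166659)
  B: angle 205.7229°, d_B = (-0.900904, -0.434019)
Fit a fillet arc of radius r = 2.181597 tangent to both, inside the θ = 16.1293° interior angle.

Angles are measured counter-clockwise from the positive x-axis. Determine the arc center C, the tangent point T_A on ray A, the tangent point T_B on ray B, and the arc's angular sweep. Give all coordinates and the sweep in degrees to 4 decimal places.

center=(-15.1956,2.1211) T_A=(-15.5592,4.2722) T_B=(-14.2488,0.1557) sweep=163.8707

bisector direction at 197.6583° = (-0.952883,-0.303339)
center distance |VC| = r/sin(θ/2) = 2.181597/sin(8.0647°) = 15.550581
C = V + |VC|·bis = (-15.1956,2.1211)
T_A = V + ((C−V)·d_A)·d_A = V + 15.3968·d_A = (-15.5592,4.2722)
T_B = V + ((C−V)·d_B)·d_B = V + 15.3968·d_B = (-14.2488,0.1557)
sweep = 180° − θ = 163.8707°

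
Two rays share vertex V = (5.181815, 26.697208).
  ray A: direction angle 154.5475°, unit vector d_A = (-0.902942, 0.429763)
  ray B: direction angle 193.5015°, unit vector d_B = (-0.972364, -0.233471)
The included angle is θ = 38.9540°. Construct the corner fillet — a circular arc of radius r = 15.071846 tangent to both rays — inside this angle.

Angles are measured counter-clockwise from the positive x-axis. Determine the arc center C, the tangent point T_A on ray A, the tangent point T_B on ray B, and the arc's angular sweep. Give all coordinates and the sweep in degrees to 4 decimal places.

center=(-39.7752,31.4029) T_A=(-33.2979,45.0119) T_B=(-36.2564,16.7476) sweep=141.0460

bisector direction at 174.0245° = (-0.994567,0.104103)
center distance |VC| = r/sin(θ/2) = 15.071846/sin(19.4770°) = 45.202642
C = V + |VC|·bis = (-39.7752,31.4029)
T_A = V + ((C−V)·d_A)·d_A = V + 42.6159·d_A = (-33.2979,45.0119)
T_B = V + ((C−V)·d_B)·d_B = V + 42.6159·d_B = (-36.2564,16.7476)
sweep = 180° − θ = 141.0460°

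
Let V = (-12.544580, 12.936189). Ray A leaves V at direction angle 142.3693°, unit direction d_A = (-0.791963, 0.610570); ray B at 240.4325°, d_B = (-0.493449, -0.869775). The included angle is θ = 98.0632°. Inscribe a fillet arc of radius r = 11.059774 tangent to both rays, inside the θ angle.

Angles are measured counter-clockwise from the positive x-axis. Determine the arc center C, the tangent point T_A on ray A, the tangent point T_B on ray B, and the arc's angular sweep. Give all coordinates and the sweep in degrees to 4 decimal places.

bisector direction at 191.4009° = (-0.980268,-0.197673)
center distance |VC| = r/sin(θ/2) = 11.059774/sin(49.0316°) = 14.647324
C = V + |VC|·bis = (-26.9029,10.0408)
T_A = V + ((C−V)·d_A)·d_A = V + 9.6034·d_A = (-20.1501,18.7997)
T_B = V + ((C−V)·d_B)·d_B = V + 9.6034·d_B = (-17.2834,4.5834)
sweep = 180° − θ = 81.9368°

center=(-26.9029,10.0408) T_A=(-20.1501,18.7997) T_B=(-17.2834,4.5834) sweep=81.9368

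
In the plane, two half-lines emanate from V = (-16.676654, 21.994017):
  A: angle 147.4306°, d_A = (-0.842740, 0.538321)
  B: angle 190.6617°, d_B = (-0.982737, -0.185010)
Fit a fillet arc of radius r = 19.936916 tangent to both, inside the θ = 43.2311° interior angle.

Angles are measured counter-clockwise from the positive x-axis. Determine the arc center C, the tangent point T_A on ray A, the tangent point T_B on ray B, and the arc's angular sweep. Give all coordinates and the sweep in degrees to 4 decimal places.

bisector direction at 169.0461° = (-0.981781,0.190018)
center distance |VC| = r/sin(θ/2) = 19.936916/sin(21.6155°) = 54.120975
C = V + |VC|·bis = (-69.8116,32.2780)
T_A = V + ((C−V)·d_A)·d_A = V + 50.3150·d_A = (-59.0791,49.0796)
T_B = V + ((C−V)·d_B)·d_B = V + 50.3150·d_B = (-66.1231,12.6853)
sweep = 180° − θ = 136.7689°

center=(-69.8116,32.2780) T_A=(-59.0791,49.0796) T_B=(-66.1231,12.6853) sweep=136.7689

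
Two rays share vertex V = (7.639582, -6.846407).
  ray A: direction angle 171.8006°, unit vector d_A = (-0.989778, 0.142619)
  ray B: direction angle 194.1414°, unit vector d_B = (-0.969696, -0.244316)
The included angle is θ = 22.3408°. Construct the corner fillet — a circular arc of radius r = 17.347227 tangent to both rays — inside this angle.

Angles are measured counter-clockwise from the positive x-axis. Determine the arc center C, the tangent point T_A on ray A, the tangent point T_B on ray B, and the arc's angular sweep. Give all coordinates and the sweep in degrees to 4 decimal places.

bisector direction at 182.9710° = (-0.998656,-0.051830)
center distance |VC| = r/sin(θ/2) = 17.347227/sin(11.1704°) = 89.544452
C = V + |VC|·bis = (-81.7845,-11.4875)
T_A = V + ((C−V)·d_A)·d_A = V + 87.8481·d_A = (-79.3105,5.6824)
T_B = V + ((C−V)·d_B)·d_B = V + 87.8481·d_B = (-77.5463,-28.3091)
sweep = 180° − θ = 157.6592°

center=(-81.7845,-11.4875) T_A=(-79.3105,5.6824) T_B=(-77.5463,-28.3091) sweep=157.6592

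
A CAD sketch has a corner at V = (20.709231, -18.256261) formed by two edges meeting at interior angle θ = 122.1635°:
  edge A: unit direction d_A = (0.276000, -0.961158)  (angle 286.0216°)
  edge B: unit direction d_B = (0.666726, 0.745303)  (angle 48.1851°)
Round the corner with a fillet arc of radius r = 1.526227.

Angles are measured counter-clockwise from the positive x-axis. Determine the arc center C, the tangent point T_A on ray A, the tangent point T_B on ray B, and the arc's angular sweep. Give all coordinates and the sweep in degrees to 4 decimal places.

center=(22.4089,-18.6454) T_A=(20.9419,-19.0667) T_B=(21.2714,-17.6279) sweep=57.8365

bisector direction at 347.1033° = (0.974774,-0.223193)
center distance |VC| = r/sin(θ/2) = 1.526227/sin(61.0817°) = 1.743641
C = V + |VC|·bis = (22.4089,-18.6454)
T_A = V + ((C−V)·d_A)·d_A = V + 0.8432·d_A = (20.9419,-19.0667)
T_B = V + ((C−V)·d_B)·d_B = V + 0.8432·d_B = (21.2714,-17.6279)
sweep = 180° − θ = 57.8365°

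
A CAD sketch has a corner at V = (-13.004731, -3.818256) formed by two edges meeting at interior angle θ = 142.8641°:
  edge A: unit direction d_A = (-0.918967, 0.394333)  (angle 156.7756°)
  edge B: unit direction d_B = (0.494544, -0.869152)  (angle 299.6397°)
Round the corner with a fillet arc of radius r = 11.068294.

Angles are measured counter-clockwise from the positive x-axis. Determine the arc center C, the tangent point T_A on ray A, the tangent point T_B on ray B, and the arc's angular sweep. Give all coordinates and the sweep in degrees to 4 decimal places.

bisector direction at 228.2077° = (-0.666433,-0.745565)
center distance |VC| = r/sin(θ/2) = 11.068294/sin(71.4321°) = 11.676072
C = V + |VC|·bis = (-20.7861,-12.5235)
T_A = V + ((C−V)·d_A)·d_A = V + 3.7180·d_A = (-16.4215,-2.3521)
T_B = V + ((C−V)·d_B)·d_B = V + 3.7180·d_B = (-11.1660,-7.0498)
sweep = 180° − θ = 37.1359°

center=(-20.7861,-12.5235) T_A=(-16.4215,-2.3521) T_B=(-11.1660,-7.0498) sweep=37.1359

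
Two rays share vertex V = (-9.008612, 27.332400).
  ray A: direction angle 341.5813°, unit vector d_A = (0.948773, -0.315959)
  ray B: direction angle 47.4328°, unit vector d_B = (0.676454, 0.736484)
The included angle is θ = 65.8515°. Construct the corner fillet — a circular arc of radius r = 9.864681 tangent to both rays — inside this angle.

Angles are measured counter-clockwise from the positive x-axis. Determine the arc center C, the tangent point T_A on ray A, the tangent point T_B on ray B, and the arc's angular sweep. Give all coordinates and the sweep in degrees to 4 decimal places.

bisector direction at 14.5071° = (0.968117,0.250499)
center distance |VC| = r/sin(θ/2) = 9.864681/sin(32.9258°) = 18.148559
C = V + |VC|·bis = (8.5613,31.8786)
T_A = V + ((C−V)·d_A)·d_A = V + 15.2335·d_A = (5.4445,22.5193)
T_B = V + ((C−V)·d_B)·d_B = V + 15.2335·d_B = (1.2961,38.5516)
sweep = 180° − θ = 114.1485°

center=(8.5613,31.8786) T_A=(5.4445,22.5193) T_B=(1.2961,38.5516) sweep=114.1485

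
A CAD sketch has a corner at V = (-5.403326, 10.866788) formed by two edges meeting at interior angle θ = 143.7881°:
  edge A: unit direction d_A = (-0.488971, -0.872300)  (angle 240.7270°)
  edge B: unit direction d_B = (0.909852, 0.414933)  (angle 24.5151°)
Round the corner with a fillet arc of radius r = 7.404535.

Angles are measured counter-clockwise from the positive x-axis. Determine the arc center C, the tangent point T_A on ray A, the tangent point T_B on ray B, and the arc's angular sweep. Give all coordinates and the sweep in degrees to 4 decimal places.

center=(-0.1282,5.1343) T_A=(-6.5871,8.7549) T_B=(-3.2006,11.8714) sweep=36.2119

bisector direction at 312.6211° = (0.677146,-0.735848)
center distance |VC| = r/sin(θ/2) = 7.404535/sin(71.8940°) = 7.790283
C = V + |VC|·bis = (-0.1282,5.1343)
T_A = V + ((C−V)·d_A)·d_A = V + 2.4210·d_A = (-6.5871,8.7549)
T_B = V + ((C−V)·d_B)·d_B = V + 2.4210·d_B = (-3.2006,11.8714)
sweep = 180° − θ = 36.2119°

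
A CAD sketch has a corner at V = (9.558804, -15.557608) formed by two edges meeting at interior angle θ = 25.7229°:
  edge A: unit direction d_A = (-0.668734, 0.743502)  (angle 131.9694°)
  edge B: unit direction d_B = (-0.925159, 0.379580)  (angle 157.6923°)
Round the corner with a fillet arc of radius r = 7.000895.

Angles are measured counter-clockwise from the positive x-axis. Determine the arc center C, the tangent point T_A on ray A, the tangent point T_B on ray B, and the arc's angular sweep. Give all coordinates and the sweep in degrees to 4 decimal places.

center=(-16.1513,2.5581) T_A=(-10.9461,7.2399) T_B=(-18.8087,-3.9188) sweep=154.2771

bisector direction at 144.8308° = (-0.817455,0.575992)
center distance |VC| = r/sin(θ/2) = 7.000895/sin(12.8614°) = 31.451378
C = V + |VC|·bis = (-16.1513,2.5581)
T_A = V + ((C−V)·d_A)·d_A = V + 30.6623·d_A = (-10.9461,7.2399)
T_B = V + ((C−V)·d_B)·d_B = V + 30.6623·d_B = (-18.8087,-3.9188)
sweep = 180° − θ = 154.2771°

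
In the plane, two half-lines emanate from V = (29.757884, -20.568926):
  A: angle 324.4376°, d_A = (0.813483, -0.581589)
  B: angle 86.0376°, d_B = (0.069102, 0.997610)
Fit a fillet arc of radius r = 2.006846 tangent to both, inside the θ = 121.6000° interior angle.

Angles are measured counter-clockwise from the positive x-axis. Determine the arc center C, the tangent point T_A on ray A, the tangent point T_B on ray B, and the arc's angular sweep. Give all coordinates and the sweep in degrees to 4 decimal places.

center=(31.8374,-19.5887) T_A=(30.6703,-21.2212) T_B=(29.8354,-19.4500) sweep=58.4000

bisector direction at 25.2376° = (0.904547,0.426373)
center distance |VC| = r/sin(θ/2) = 2.006846/sin(60.8000°) = 2.298998
C = V + |VC|·bis = (31.8374,-19.5887)
T_A = V + ((C−V)·d_A)·d_A = V + 1.1216·d_A = (30.6703,-21.2212)
T_B = V + ((C−V)·d_B)·d_B = V + 1.1216·d_B = (29.8354,-19.4500)
sweep = 180° − θ = 58.4000°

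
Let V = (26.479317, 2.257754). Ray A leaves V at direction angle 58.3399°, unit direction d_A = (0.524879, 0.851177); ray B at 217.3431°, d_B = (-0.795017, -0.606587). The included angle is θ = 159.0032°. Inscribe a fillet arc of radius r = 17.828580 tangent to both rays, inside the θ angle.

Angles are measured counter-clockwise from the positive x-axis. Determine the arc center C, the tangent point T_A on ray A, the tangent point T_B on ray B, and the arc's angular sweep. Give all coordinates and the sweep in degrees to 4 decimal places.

bisector direction at 137.8415° = (-0.741291,0.671184)
center distance |VC| = r/sin(θ/2) = 17.828580/sin(79.5016°) = 18.132112
C = V + |VC|·bis = (13.0381,14.4277)
T_A = V + ((C−V)·d_A)·d_A = V + 3.3038·d_A = (28.2134,5.0699)
T_B = V + ((C−V)·d_B)·d_B = V + 3.3038·d_B = (23.8527,0.2537)
sweep = 180° − θ = 20.9968°

center=(13.0381,14.4277) T_A=(28.2134,5.0699) T_B=(23.8527,0.2537) sweep=20.9968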